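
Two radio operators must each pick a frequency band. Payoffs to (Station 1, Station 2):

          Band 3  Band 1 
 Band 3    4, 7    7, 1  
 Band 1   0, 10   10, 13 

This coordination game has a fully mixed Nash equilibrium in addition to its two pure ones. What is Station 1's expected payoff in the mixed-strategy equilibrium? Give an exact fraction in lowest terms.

Station 2 mixes with probability q on Band 3, chosen so Station 1 is indifferent: 4q + 7(1−q) = 0q + 10(1−q) gives q = 3/7.
Station 1's expected payoff (from either row, since indifferent) is 4·3/7 + 7·4/7 = 40/7.

40/7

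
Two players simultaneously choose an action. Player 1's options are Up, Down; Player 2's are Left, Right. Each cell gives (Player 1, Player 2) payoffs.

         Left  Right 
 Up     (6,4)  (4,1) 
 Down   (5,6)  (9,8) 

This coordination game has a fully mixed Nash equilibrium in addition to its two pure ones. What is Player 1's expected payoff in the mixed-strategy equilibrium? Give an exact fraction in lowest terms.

17/3

Player 2 mixes with probability q on Left, chosen so Player 1 is indifferent: 6q + 4(1−q) = 5q + 9(1−q) gives q = 5/6.
Player 1's expected payoff (from either row, since indifferent) is 6·5/6 + 4·1/6 = 17/3.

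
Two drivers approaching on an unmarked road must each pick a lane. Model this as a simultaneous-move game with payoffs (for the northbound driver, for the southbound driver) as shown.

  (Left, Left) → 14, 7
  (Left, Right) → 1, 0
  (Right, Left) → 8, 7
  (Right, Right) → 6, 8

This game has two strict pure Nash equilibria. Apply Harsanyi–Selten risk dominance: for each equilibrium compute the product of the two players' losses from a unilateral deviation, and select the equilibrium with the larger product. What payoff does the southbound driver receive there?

7

At both Left: the northbound driver loses 14 − 8 = 6 by deviating; the southbound driver loses 7 − 0 = 7. Product = 6·7 = 42.
At both Right: the northbound driver loses 6 − 1 = 5 by deviating; the southbound driver loses 8 − 7 = 1. Product = 5·1 = 5.
42 > 5, so both Left is risk-dominant. The southbound driver's payoff there is 7.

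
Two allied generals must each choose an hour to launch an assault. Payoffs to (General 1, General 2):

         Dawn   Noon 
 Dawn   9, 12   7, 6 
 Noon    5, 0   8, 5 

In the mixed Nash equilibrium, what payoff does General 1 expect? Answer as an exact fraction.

37/5

General 2 mixes with probability q on Dawn, chosen so General 1 is indifferent: 9q + 7(1−q) = 5q + 8(1−q) gives q = 1/5.
General 1's expected payoff (from either row, since indifferent) is 9·1/5 + 7·4/5 = 37/5.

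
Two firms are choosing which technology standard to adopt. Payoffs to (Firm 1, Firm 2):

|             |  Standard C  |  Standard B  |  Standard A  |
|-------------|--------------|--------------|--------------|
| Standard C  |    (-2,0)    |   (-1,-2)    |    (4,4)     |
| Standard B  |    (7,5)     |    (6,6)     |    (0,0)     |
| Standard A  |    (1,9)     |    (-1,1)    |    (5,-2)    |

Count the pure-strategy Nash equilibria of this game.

Both Standard B: Firm 1 gets 6 (best alternative -1); Firm 2 gets 6 (best alternative 5). Neither deviates — NE.
Both Standard A is not a NE: Firm 2 would switch to Standard C (9 > -2).
No other cell survives both best-response checks, so there is 1 pure NE.

1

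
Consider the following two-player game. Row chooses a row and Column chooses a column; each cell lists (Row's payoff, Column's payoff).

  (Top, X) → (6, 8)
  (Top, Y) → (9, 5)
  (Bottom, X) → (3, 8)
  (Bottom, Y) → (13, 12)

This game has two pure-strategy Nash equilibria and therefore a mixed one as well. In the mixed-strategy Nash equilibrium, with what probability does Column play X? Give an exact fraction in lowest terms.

4/7

Column's mix q on X must make Row indifferent between Top and Bottom.
Row's payoff from Top: 6q + 9(1−q). From Bottom: 3q + 13(1−q).
Set equal: 3q = 4(1−q) → q = 4/7.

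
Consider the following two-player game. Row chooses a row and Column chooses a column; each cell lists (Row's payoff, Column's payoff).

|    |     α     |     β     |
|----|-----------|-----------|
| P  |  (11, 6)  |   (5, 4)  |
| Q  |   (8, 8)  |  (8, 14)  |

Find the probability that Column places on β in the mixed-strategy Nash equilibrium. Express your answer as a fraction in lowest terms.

Column's mix q on α must make Row indifferent between P and Q.
Row's payoff from P: 11q + 5(1−q). From Q: 8q + 8(1−q).
Set equal: 3q = 3(1−q) → q = 3/6 = 1/2.
Probability on β is 1 − 1/2 = 1/2.

1/2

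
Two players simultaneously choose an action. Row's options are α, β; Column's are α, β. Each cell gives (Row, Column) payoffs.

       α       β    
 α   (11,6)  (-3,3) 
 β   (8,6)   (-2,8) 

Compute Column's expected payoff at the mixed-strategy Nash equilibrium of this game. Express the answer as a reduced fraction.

Row mixes with probability p on α, chosen so Column is indifferent: 6p + 6(1−p) = 3p + 8(1−p) gives p = 2/5.
Column's expected payoff is 6·2/5 + 6·3/5 = 6.

6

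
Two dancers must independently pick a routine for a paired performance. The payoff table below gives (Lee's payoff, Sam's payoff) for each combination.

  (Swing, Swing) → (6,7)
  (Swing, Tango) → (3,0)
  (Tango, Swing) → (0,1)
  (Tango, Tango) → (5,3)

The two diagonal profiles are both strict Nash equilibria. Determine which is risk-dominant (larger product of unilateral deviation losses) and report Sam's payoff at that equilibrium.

At both Swing: Lee loses 6 − 0 = 6 by deviating; Sam loses 7 − 0 = 7. Product = 6·7 = 42.
At both Tango: Lee loses 5 − 3 = 2 by deviating; Sam loses 3 − 1 = 2. Product = 2·2 = 4.
42 > 4, so both Swing is risk-dominant. Sam's payoff there is 7.

7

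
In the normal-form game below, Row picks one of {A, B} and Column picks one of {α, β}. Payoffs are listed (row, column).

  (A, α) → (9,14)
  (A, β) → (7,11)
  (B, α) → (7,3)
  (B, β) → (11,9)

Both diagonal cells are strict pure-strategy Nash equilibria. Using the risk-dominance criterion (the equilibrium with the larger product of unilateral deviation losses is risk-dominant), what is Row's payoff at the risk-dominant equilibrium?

At (A, α): Row loses 9 − 7 = 2 by deviating; Column loses 14 − 11 = 3. Product = 2·3 = 6.
At (B, β): Row loses 11 − 7 = 4 by deviating; Column loses 9 − 3 = 6. Product = 4·6 = 24.
24 > 6, so (B, β) is risk-dominant. Row's payoff there is 11.

11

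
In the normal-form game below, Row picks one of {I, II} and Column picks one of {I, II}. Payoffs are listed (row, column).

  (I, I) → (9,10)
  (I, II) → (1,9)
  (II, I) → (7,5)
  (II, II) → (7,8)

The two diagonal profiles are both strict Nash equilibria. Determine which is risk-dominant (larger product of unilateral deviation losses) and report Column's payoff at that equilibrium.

8

At both I: Row loses 9 − 7 = 2 by deviating; Column loses 10 − 9 = 1. Product = 2·1 = 2.
At both II: Row loses 7 − 1 = 6 by deviating; Column loses 8 − 5 = 3. Product = 6·3 = 18.
18 > 2, so both II is risk-dominant. Column's payoff there is 8.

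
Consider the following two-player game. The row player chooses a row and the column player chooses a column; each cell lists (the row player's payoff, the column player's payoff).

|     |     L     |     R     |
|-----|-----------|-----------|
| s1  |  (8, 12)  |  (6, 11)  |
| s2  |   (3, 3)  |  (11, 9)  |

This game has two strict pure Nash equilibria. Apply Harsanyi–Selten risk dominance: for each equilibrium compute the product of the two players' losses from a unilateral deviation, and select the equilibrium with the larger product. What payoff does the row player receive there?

11

At (s1, L): the row player loses 8 − 3 = 5 by deviating; the column player loses 12 − 11 = 1. Product = 5·1 = 5.
At (s2, R): the row player loses 11 − 6 = 5 by deviating; the column player loses 9 − 3 = 6. Product = 5·6 = 30.
30 > 5, so (s2, R) is risk-dominant. The row player's payoff there is 11.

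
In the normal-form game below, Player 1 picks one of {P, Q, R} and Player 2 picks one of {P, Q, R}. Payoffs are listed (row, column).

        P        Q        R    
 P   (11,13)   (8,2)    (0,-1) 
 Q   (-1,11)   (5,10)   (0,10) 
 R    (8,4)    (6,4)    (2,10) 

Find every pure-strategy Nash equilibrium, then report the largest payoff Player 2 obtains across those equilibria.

Both P is a pure NE (Player 1: 11 ≥ 8; Player 2: 13 ≥ 2). Player 2 gets 13.
Both R is a pure NE (Player 1: 2 ≥ 0; Player 2: 10 ≥ 4). Player 2 gets 10.
Every other cell has a profitable deviation for at least one player. Highest of {13, 10} is 13.

13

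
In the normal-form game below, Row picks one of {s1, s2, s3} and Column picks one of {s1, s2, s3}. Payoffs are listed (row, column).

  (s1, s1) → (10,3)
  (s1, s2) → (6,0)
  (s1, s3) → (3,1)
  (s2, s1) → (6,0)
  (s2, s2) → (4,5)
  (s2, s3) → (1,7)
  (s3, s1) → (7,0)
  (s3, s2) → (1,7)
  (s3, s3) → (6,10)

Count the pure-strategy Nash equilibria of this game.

2

Both s1: Row gets 10 (best alternative 7); Column gets 3 (best alternative 1). Neither deviates — NE.
Both s3: Row gets 6 (best alternative 3); Column gets 10 (best alternative 7). Neither deviates — NE.
Both s2 is not a NE: Row would switch to s1 (6 > 4).
No other cell survives both best-response checks, so there are 2 pure NE.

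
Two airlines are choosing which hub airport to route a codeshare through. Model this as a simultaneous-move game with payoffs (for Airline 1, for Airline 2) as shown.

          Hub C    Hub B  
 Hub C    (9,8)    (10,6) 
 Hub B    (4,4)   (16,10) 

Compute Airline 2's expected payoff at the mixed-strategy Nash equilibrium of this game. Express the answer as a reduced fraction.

7

Airline 1 mixes with probability p on Hub C, chosen so Airline 2 is indifferent: 8p + 4(1−p) = 6p + 10(1−p) gives p = 3/4.
Airline 2's expected payoff is 8·3/4 + 4·1/4 = 7.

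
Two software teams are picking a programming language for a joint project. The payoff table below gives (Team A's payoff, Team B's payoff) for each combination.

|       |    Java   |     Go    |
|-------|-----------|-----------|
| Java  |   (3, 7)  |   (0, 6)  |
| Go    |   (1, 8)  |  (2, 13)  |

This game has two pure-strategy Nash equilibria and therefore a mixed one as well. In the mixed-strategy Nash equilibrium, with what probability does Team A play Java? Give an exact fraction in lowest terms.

5/6

Team A's mix p on Java must make Team B indifferent between Java and Go.
Team B's payoff from Java: 7p + 8(1−p). From Go: 6p + 13(1−p).
Set equal: 1p = 5(1−p) → p = 5/6.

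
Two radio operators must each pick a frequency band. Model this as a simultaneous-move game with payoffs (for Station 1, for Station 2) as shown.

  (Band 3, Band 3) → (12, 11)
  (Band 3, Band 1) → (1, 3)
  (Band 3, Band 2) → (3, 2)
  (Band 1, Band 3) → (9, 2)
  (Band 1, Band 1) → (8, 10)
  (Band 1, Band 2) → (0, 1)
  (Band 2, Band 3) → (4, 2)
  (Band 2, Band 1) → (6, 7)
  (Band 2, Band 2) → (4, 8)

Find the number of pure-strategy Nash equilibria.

Both Band 3: Station 1 gets 12 (best alternative 9); Station 2 gets 11 (best alternative 3). Neither deviates — NE.
Both Band 1: Station 1 gets 8 (best alternative 6); Station 2 gets 10 (best alternative 2). Neither deviates — NE.
Both Band 2: Station 1 gets 4 (best alternative 3); Station 2 gets 8 (best alternative 7). Neither deviates — NE.
(Band 3, Band 2) is not a NE: Station 1 would switch to Band 2 (4 > 3).
No other cell survives both best-response checks, so there are 3 pure NE.

3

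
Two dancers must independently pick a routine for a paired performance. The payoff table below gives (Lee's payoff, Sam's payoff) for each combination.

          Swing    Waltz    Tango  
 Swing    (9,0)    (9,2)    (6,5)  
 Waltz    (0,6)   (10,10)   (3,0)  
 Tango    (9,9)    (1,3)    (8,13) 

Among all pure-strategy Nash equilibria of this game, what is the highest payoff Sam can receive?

13

Both Waltz is a pure NE (Lee: 10 ≥ 9; Sam: 10 ≥ 6). Sam gets 10.
Both Tango is a pure NE (Lee: 8 ≥ 6; Sam: 13 ≥ 9). Sam gets 13.
Every other cell has a profitable deviation for at least one player. Highest of {10, 13} is 13.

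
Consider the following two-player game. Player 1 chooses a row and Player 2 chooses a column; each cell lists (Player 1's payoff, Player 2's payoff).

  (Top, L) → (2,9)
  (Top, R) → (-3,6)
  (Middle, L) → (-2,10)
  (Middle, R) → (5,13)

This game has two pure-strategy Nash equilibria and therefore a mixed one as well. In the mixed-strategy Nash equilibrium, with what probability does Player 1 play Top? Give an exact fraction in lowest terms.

1/2

Player 1's mix p on Top must make Player 2 indifferent between L and R.
Player 2's payoff from L: 9p + 10(1−p). From R: 6p + 13(1−p).
Set equal: 3p = 3(1−p) → p = 3/6 = 1/2.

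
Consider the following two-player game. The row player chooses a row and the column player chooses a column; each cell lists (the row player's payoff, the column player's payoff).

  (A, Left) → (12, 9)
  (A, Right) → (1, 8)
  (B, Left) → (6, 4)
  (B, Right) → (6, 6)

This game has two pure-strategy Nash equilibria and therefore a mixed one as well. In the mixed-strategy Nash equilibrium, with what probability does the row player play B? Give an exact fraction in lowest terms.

1/3

The row player's mix p on A must make the column player indifferent between Left and Right.
The column player's payoff from Left: 9p + 4(1−p). From Right: 8p + 6(1−p).
Set equal: 1p = 2(1−p) → p = 2/3.
Probability on B is 1 − 2/3 = 1/3.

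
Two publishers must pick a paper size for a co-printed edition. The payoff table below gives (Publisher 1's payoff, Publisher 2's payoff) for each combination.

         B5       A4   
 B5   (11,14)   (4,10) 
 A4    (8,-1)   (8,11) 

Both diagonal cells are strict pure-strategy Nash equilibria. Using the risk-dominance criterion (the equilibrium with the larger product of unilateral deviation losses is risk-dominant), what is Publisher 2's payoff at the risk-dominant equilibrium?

At both B5: Publisher 1 loses 11 − 8 = 3 by deviating; Publisher 2 loses 14 − 10 = 4. Product = 3·4 = 12.
At both A4: Publisher 1 loses 8 − 4 = 4 by deviating; Publisher 2 loses 11 − (-1) = 12. Product = 4·12 = 48.
48 > 12, so both A4 is risk-dominant. Publisher 2's payoff there is 11.

11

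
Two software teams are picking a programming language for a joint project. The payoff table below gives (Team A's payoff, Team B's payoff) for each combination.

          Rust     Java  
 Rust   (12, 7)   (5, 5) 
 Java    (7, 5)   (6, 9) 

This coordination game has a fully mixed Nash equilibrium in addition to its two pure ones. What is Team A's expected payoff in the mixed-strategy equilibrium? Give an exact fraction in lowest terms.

37/6

Team B mixes with probability q on Rust, chosen so Team A is indifferent: 12q + 5(1−q) = 7q + 6(1−q) gives q = 1/6.
Team A's expected payoff (from either row, since indifferent) is 12·1/6 + 5·5/6 = 37/6.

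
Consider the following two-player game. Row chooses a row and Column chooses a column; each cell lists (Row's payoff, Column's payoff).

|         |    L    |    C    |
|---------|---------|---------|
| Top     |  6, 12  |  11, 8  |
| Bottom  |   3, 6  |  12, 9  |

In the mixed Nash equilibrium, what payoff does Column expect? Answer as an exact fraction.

60/7

Row mixes with probability p on Top, chosen so Column is indifferent: 12p + 6(1−p) = 8p + 9(1−p) gives p = 3/7.
Column's expected payoff is 12·3/7 + 6·4/7 = 60/7.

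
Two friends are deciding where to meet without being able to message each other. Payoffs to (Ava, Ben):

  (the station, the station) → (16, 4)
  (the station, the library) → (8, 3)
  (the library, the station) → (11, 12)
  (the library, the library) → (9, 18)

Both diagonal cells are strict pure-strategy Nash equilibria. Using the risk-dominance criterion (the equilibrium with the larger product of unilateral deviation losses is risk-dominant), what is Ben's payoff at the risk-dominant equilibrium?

18

At both the station: Ava loses 16 − 11 = 5 by deviating; Ben loses 4 − 3 = 1. Product = 5·1 = 5.
At both the library: Ava loses 9 − 8 = 1 by deviating; Ben loses 18 − 12 = 6. Product = 1·6 = 6.
6 > 5, so both the library is risk-dominant. Ben's payoff there is 18.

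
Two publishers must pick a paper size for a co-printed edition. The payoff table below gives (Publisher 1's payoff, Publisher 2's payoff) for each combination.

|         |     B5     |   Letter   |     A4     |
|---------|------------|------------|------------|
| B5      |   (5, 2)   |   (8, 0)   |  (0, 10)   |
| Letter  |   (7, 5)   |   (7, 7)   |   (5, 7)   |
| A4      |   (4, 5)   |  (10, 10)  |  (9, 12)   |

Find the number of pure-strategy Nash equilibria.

1

Both A4: Publisher 1 gets 9 (best alternative 5); Publisher 2 gets 12 (best alternative 10). Neither deviates — NE.
Both B5 is not a NE: Publisher 1 would switch to Letter (7 > 5).
No other cell survives both best-response checks, so there is 1 pure NE.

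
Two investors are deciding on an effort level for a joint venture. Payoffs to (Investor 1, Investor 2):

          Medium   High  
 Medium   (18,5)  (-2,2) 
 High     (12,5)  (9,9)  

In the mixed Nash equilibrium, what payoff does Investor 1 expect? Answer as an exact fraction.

186/17

Investor 2 mixes with probability q on Medium, chosen so Investor 1 is indifferent: 18q + (-2)(1−q) = 12q + 9(1−q) gives q = 11/17.
Investor 1's expected payoff (from either row, since indifferent) is 18·11/17 + (-2)·6/17 = 186/17.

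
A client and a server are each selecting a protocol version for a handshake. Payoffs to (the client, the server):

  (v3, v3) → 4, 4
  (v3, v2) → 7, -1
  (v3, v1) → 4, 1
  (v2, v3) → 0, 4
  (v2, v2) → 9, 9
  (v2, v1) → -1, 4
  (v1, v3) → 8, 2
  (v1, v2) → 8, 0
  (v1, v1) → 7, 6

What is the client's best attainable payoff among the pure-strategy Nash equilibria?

9

Both v2 is a pure NE (the client: 9 ≥ 8; the server: 9 ≥ 4). The client gets 9.
Both v1 is a pure NE (the client: 7 ≥ 4; the server: 6 ≥ 2). The client gets 7.
Every other cell has a profitable deviation for at least one player. Highest of {9, 7} is 9.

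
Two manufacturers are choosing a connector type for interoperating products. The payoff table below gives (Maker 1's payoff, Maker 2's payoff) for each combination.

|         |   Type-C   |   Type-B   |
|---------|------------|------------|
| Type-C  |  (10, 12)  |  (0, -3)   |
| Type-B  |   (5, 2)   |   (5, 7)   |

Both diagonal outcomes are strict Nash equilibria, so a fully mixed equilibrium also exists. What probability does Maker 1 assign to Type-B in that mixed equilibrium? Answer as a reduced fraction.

3/4

Maker 1's mix p on Type-C must make Maker 2 indifferent between Type-C and Type-B.
Maker 2's payoff from Type-C: 12p + 2(1−p). From Type-B: (-3)p + 7(1−p).
Set equal: 15p = 5(1−p) → p = 5/20 = 1/4.
Probability on Type-B is 1 − 1/4 = 3/4.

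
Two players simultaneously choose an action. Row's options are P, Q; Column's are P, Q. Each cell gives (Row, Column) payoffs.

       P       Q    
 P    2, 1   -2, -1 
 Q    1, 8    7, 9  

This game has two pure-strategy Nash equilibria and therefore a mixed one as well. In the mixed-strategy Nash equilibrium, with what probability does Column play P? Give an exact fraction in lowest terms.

Column's mix q on P must make Row indifferent between P and Q.
Row's payoff from P: 2q + (-2)(1−q). From Q: 1q + 7(1−q).
Set equal: 1q = 9(1−q) → q = 9/10.

9/10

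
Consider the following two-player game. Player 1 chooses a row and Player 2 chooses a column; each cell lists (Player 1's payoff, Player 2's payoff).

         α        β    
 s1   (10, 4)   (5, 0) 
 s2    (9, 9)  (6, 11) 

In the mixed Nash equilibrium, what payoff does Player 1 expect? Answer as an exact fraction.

15/2

Player 2 mixes with probability q on α, chosen so Player 1 is indifferent: 10q + 5(1−q) = 9q + 6(1−q) gives q = 1/2.
Player 1's expected payoff (from either row, since indifferent) is 10·1/2 + 5·1/2 = 15/2.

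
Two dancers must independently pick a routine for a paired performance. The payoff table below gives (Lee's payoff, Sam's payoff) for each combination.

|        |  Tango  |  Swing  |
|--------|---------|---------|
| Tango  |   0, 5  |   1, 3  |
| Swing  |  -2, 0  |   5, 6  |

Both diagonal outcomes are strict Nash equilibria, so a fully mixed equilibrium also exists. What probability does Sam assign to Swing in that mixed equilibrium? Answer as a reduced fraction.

1/3

Sam's mix q on Tango must make Lee indifferent between Tango and Swing.
Lee's payoff from Tango: 0q + 1(1−q). From Swing: (-2)q + 5(1−q).
Set equal: 2q = 4(1−q) → q = 4/6 = 2/3.
Probability on Swing is 1 − 2/3 = 1/3.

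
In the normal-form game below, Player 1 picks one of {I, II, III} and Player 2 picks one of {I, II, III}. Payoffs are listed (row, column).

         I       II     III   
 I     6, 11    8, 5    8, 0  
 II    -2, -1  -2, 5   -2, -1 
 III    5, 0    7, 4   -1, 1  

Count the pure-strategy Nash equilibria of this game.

Both I: Player 1 gets 6 (best alternative 5); Player 2 gets 11 (best alternative 5). Neither deviates — NE.
Both III is not a NE: Player 1 would switch to I (8 > -1).
No other cell survives both best-response checks, so there is 1 pure NE.

1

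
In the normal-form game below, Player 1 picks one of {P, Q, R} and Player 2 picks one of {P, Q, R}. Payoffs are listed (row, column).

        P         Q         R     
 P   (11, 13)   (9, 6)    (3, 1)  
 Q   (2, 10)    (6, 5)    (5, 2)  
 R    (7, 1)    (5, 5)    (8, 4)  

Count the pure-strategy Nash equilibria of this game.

Both P: Player 1 gets 11 (best alternative 7); Player 2 gets 13 (best alternative 6). Neither deviates — NE.
Both Q is not a NE: Player 1 would switch to P (9 > 6).
No other cell survives both best-response checks, so there is 1 pure NE.

1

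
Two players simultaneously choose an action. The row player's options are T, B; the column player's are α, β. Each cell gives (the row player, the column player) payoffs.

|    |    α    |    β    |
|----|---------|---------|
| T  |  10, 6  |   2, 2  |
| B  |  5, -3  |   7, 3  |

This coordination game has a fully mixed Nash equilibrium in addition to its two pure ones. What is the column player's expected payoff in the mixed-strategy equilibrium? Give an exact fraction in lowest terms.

The row player mixes with probability p on T, chosen so the column player is indifferent: 6p + (-3)(1−p) = 2p + 3(1−p) gives p = 3/5.
The column player's expected payoff is 6·3/5 + (-3)·2/5 = 12/5.

12/5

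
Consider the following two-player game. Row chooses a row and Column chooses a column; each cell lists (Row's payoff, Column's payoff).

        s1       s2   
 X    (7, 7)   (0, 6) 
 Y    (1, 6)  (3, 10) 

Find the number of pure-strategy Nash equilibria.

2

(X, s1): Row gets 7 (best alternative 1); Column gets 7 (best alternative 6). Neither deviates — NE.
(Y, s2): Row gets 3 (best alternative 0); Column gets 10 (best alternative 6). Neither deviates — NE.
(X, s2) is not a NE: Row would switch to Y (3 > 0).
No other cell survives both best-response checks, so there are 2 pure NE.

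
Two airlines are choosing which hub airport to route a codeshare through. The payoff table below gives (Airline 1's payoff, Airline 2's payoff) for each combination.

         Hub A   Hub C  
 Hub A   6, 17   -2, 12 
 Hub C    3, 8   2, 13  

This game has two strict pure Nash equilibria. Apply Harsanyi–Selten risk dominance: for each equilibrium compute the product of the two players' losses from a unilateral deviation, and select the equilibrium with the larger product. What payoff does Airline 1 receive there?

At both Hub A: Airline 1 loses 6 − 3 = 3 by deviating; Airline 2 loses 17 − 12 = 5. Product = 3·5 = 15.
At both Hub C: Airline 1 loses 2 − (-2) = 4 by deviating; Airline 2 loses 13 − 8 = 5. Product = 4·5 = 20.
20 > 15, so both Hub C is risk-dominant. Airline 1's payoff there is 2.

2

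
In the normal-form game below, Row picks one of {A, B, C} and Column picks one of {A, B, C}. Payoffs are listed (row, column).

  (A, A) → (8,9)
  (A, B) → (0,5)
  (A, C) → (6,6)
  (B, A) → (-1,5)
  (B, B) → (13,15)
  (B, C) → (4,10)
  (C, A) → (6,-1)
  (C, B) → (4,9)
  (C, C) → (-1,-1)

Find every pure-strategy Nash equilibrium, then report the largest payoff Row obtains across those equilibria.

13

Both A is a pure NE (Row: 8 ≥ 6; Column: 9 ≥ 6). Row gets 8.
Both B is a pure NE (Row: 13 ≥ 4; Column: 15 ≥ 10). Row gets 13.
Every other cell has a profitable deviation for at least one player. Highest of {8, 13} is 13.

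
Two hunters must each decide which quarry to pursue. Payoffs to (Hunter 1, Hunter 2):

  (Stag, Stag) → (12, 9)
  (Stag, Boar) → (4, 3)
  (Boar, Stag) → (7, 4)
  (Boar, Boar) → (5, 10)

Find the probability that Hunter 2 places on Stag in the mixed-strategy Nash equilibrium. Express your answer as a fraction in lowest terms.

Hunter 2's mix q on Stag must make Hunter 1 indifferent between Stag and Boar.
Hunter 1's payoff from Stag: 12q + 4(1−q). From Boar: 7q + 5(1−q).
Set equal: 5q = 1(1−q) → q = 1/6.

1/6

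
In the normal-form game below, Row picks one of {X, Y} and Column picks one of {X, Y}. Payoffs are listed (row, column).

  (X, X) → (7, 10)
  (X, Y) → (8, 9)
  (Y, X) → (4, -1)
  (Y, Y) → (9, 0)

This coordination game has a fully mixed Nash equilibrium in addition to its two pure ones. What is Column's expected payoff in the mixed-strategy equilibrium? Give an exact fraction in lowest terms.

9/2

Row mixes with probability p on X, chosen so Column is indifferent: 10p + (-1)(1−p) = 9p + 0(1−p) gives p = 1/2.
Column's expected payoff is 10·1/2 + (-1)·1/2 = 9/2.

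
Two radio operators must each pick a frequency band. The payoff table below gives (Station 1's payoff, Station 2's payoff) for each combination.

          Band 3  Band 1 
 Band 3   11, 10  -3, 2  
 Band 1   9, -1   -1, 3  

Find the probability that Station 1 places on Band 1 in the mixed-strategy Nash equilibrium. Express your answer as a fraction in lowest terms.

Station 1's mix p on Band 3 must make Station 2 indifferent between Band 3 and Band 1.
Station 2's payoff from Band 3: 10p + (-1)(1−p). From Band 1: 2p + 3(1−p).
Set equal: 8p = 4(1−p) → p = 4/12 = 1/3.
Probability on Band 1 is 1 − 1/3 = 2/3.

2/3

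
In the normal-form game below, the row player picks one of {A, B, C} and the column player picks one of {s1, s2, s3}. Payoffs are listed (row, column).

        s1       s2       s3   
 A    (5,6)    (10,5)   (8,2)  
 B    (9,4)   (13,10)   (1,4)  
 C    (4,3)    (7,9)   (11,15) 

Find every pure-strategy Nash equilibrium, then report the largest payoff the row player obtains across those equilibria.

(B, s2) is a pure NE (the row player: 13 ≥ 10; the column player: 10 ≥ 4). The row player gets 13.
(C, s3) is a pure NE (the row player: 11 ≥ 8; the column player: 15 ≥ 9). The row player gets 11.
Every other cell has a profitable deviation for at least one player. Highest of {13, 11} is 13.

13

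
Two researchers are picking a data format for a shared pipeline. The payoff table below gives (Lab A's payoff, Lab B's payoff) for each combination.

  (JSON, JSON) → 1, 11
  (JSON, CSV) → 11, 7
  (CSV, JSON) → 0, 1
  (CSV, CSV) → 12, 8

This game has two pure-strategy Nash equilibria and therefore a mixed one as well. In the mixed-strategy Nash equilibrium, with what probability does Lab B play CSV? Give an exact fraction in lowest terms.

Lab B's mix q on JSON must make Lab A indifferent between JSON and CSV.
Lab A's payoff from JSON: 1q + 11(1−q). From CSV: 0q + 12(1−q).
Set equal: 1q = 1(1−q) → q = 1/2.
Probability on CSV is 1 − 1/2 = 1/2.

1/2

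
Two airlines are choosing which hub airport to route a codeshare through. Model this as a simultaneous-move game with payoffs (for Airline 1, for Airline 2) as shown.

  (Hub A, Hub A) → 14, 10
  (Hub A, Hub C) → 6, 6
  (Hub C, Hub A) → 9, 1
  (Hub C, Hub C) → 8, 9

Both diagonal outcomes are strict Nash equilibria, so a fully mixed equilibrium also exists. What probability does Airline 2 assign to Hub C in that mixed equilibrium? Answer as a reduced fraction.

Airline 2's mix q on Hub A must make Airline 1 indifferent between Hub A and Hub C.
Airline 1's payoff from Hub A: 14q + 6(1−q). From Hub C: 9q + 8(1−q).
Set equal: 5q = 2(1−q) → q = 2/7.
Probability on Hub C is 1 − 2/7 = 5/7.

5/7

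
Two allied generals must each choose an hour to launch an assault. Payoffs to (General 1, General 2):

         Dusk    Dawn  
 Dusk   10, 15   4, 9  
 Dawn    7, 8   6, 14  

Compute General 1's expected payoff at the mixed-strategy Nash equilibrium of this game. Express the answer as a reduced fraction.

32/5

General 2 mixes with probability q on Dusk, chosen so General 1 is indifferent: 10q + 4(1−q) = 7q + 6(1−q) gives q = 2/5.
General 1's expected payoff (from either row, since indifferent) is 10·2/5 + 4·3/5 = 32/5.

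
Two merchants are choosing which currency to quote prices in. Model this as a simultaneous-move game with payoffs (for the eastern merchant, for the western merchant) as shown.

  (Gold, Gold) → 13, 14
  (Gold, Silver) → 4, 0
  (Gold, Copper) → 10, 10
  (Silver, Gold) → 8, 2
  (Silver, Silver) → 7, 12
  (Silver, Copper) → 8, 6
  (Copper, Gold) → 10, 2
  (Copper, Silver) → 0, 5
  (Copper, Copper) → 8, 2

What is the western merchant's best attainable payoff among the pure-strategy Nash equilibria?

14

Both Gold is a pure NE (the eastern merchant: 13 ≥ 10; the western merchant: 14 ≥ 10). The western merchant gets 14.
Both Silver is a pure NE (the eastern merchant: 7 ≥ 4; the western merchant: 12 ≥ 6). The western merchant gets 12.
Every other cell has a profitable deviation for at least one player. Highest of {14, 12} is 14.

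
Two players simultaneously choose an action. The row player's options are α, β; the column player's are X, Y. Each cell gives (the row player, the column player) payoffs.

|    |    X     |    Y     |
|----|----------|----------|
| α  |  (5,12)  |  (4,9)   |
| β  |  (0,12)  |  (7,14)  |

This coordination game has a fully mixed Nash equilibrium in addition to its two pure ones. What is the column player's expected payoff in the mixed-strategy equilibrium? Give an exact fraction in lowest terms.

The row player mixes with probability p on α, chosen so the column player is indifferent: 12p + 12(1−p) = 9p + 14(1−p) gives p = 2/5.
The column player's expected payoff is 12·2/5 + 12·3/5 = 12.

12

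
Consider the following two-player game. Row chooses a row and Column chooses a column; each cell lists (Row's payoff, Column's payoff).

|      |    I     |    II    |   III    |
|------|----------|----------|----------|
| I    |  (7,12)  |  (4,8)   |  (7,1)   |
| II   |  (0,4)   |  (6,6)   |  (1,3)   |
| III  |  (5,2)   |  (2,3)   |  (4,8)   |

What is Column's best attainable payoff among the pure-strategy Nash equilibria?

Both I is a pure NE (Row: 7 ≥ 5; Column: 12 ≥ 8). Column gets 12.
Both II is a pure NE (Row: 6 ≥ 4; Column: 6 ≥ 4). Column gets 6.
Every other cell has a profitable deviation for at least one player. Highest of {12, 6} is 12.

12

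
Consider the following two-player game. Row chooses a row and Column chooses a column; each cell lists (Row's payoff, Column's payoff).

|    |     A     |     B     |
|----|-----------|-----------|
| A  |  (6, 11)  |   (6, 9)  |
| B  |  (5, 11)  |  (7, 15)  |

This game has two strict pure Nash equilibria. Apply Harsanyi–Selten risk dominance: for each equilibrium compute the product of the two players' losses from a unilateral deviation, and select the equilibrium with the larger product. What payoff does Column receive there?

15

At both A: Row loses 6 − 5 = 1 by deviating; Column loses 11 − 9 = 2. Product = 1·2 = 2.
At both B: Row loses 7 − 6 = 1 by deviating; Column loses 15 − 11 = 4. Product = 1·4 = 4.
4 > 2, so both B is risk-dominant. Column's payoff there is 15.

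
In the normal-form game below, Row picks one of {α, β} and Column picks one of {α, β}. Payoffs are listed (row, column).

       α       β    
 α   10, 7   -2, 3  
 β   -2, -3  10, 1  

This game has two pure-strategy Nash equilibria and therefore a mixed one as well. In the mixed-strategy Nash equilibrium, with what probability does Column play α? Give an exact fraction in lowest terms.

Column's mix q on α must make Row indifferent between α and β.
Row's payoff from α: 10q + (-2)(1−q). From β: (-2)q + 10(1−q).
Set equal: 12q = 12(1−q) → q = 12/24 = 1/2.

1/2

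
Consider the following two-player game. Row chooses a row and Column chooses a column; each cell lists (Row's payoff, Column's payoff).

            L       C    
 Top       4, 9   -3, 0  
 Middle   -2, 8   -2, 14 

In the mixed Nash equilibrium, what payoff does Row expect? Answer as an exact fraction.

Column mixes with probability q on L, chosen so Row is indifferent: 4q + (-3)(1−q) = (-2)q + (-2)(1−q) gives q = 1/7.
Row's expected payoff (from either row, since indifferent) is 4·1/7 + (-3)·6/7 = -2.

-2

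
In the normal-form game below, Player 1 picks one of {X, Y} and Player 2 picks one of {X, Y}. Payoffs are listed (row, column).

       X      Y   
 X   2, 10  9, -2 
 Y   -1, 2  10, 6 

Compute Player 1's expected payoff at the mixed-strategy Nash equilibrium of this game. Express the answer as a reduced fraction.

Player 2 mixes with probability q on X, chosen so Player 1 is indifferent: 2q + 9(1−q) = (-1)q + 10(1−q) gives q = 1/4.
Player 1's expected payoff (from either row, since indifferent) is 2·1/4 + 9·3/4 = 29/4.

29/4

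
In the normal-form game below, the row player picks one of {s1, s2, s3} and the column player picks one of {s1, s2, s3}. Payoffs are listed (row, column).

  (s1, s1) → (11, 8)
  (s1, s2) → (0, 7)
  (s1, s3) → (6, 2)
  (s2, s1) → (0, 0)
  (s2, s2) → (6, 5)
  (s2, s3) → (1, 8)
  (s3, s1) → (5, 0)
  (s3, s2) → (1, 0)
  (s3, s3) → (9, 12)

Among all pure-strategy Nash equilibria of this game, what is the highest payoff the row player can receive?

11

Both s1 is a pure NE (the row player: 11 ≥ 5; the column player: 8 ≥ 7). The row player gets 11.
Both s3 is a pure NE (the row player: 9 ≥ 6; the column player: 12 ≥ 0). The row player gets 9.
Every other cell has a profitable deviation for at least one player. Highest of {11, 9} is 11.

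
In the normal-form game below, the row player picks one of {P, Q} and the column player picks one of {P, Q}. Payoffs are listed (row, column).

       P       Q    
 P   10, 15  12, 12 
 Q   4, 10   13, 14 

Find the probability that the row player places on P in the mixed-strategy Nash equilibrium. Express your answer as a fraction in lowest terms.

The row player's mix p on P must make the column player indifferent between P and Q.
The column player's payoff from P: 15p + 10(1−p). From Q: 12p + 14(1−p).
Set equal: 3p = 4(1−p) → p = 4/7.

4/7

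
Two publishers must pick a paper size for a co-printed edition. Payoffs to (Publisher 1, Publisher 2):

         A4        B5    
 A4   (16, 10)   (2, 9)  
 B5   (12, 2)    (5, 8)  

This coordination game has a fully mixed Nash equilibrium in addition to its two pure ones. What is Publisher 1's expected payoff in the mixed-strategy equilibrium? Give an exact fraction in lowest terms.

Publisher 2 mixes with probability q on A4, chosen so Publisher 1 is indifferent: 16q + 2(1−q) = 12q + 5(1−q) gives q = 3/7.
Publisher 1's expected payoff (from either row, since indifferent) is 16·3/7 + 2·4/7 = 8.

8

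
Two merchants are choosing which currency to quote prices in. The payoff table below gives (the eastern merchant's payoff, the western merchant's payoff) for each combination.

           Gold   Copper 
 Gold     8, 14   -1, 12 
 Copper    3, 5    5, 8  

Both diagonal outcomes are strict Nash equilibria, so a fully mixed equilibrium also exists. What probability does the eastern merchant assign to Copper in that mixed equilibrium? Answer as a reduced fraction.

The eastern merchant's mix p on Gold must make the western merchant indifferent between Gold and Copper.
The western merchant's payoff from Gold: 14p + 5(1−p). From Copper: 12p + 8(1−p).
Set equal: 2p = 3(1−p) → p = 3/5.
Probability on Copper is 1 − 3/5 = 2/5.

2/5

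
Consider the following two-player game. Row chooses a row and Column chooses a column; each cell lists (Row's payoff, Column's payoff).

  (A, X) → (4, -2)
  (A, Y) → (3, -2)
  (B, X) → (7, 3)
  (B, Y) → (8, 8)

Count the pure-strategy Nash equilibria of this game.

1

(B, Y): Row gets 8 (best alternative 3); Column gets 8 (best alternative 3). Neither deviates — NE.
(A, X) is not a NE: Row would switch to B (7 > 4).
No other cell survives both best-response checks, so there is 1 pure NE.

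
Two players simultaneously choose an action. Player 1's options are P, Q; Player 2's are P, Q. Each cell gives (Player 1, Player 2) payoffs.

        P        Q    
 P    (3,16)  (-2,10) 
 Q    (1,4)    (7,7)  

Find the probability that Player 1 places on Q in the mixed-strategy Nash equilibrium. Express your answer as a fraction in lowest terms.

2/3

Player 1's mix p on P must make Player 2 indifferent between P and Q.
Player 2's payoff from P: 16p + 4(1−p). From Q: 10p + 7(1−p).
Set equal: 6p = 3(1−p) → p = 3/9 = 1/3.
Probability on Q is 1 − 1/3 = 2/3.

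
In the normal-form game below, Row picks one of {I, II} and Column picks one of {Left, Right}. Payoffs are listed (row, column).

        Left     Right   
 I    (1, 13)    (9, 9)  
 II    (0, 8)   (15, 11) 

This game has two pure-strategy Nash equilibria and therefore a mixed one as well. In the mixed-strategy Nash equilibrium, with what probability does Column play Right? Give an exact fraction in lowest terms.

Column's mix q on Left must make Row indifferent between I and II.
Row's payoff from I: 1q + 9(1−q). From II: 0q + 15(1−q).
Set equal: 1q = 6(1−q) → q = 6/7.
Probability on Right is 1 − 6/7 = 1/7.

1/7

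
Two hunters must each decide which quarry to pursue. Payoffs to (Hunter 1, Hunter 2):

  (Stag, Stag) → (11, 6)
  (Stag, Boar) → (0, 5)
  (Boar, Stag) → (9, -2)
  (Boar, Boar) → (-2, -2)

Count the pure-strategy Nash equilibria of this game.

Both Stag: Hunter 1 gets 11 (best alternative 9); Hunter 2 gets 6 (best alternative 5). Neither deviates — NE.
Both Boar is not a NE: Hunter 1 would switch to Stag (0 > -2).
No other cell survives both best-response checks, so there is 1 pure NE.

1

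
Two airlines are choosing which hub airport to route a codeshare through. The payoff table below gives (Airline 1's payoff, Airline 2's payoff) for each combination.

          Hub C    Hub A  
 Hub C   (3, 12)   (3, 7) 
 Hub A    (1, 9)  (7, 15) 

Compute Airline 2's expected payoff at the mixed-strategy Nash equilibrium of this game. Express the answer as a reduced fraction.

117/11

Airline 1 mixes with probability p on Hub C, chosen so Airline 2 is indifferent: 12p + 9(1−p) = 7p + 15(1−p) gives p = 6/11.
Airline 2's expected payoff is 12·6/11 + 9·5/11 = 117/11.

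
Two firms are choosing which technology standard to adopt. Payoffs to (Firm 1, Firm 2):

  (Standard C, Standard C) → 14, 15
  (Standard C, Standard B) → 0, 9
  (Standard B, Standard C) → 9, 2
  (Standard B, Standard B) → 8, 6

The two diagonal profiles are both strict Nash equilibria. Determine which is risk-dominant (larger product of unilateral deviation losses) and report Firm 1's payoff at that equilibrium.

8

At both Standard C: Firm 1 loses 14 − 9 = 5 by deviating; Firm 2 loses 15 − 9 = 6. Product = 5·6 = 30.
At both Standard B: Firm 1 loses 8 − 0 = 8 by deviating; Firm 2 loses 6 − 2 = 4. Product = 8·4 = 32.
32 > 30, so both Standard B is risk-dominant. Firm 1's payoff there is 8.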